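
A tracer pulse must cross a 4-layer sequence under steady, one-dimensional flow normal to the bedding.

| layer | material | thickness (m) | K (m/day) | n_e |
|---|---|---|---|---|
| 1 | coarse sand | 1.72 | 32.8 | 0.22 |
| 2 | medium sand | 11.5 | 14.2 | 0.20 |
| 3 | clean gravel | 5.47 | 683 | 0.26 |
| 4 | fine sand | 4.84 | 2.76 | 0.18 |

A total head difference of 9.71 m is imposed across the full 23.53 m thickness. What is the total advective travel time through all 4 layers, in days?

With flow normal to the layers, continuity requires the same specific discharge q through every layer.
Σ(b_i/K_i) = 1.72/32.8 + 11.5/14.2 + 5.47/683 + 4.84/2.76 = 2.624 d.
q = Δh / Σ(b_i/K_i) = 9.71 / 2.624 = 3.701 m/day.
In each layer the seepage velocity is v_i = q/n_i, so the layer transit time is t_i = b_i·n_i / q:
  layer 1 (coarse sand): t_1 = 1.72 × 0.22 / 3.701 = 0.1023 d
  layer 2 (medium sand): t_2 = 11.5 × 0.20 / 3.701 = 0.6215 d
  layer 3 (clean gravel): t_3 = 5.47 × 0.26 / 3.701 = 0.3843 d
  layer 4 (fine sand): t_4 = 4.84 × 0.18 / 3.701 = 0.2354 d
Total t = Σ t_i = 1.344 days.

1.34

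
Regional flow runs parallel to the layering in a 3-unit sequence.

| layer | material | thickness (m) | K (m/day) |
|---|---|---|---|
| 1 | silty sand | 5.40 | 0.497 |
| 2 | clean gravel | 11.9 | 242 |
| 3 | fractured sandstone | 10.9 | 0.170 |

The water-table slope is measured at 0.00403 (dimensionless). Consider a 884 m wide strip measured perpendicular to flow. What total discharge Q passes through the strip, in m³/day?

Flow is parallel to layering, so each bed carries its own Darcy discharge and the transmissivities add.
Σ(K_i·b_i) = 0.497×5.40 + 242×11.9 + 0.170×10.9 = 2884 m²/day.
Hydraulic gradient i = 0.00403.
Q = Σ(K_i·b_i) · W · i = 2884 × 884 × 0.004030 = 10276 m³/day.

10300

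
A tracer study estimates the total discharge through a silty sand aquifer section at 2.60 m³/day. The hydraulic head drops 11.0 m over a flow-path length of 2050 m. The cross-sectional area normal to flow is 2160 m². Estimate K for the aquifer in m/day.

Hydraulic gradient i = Δh / L = 11.0 / 2050 = 0.005366.
From Q = K·A·i, K = Q / (A·i) = 2.60 / (2160 × 0.005366) = 0.2243 m/day.

0.224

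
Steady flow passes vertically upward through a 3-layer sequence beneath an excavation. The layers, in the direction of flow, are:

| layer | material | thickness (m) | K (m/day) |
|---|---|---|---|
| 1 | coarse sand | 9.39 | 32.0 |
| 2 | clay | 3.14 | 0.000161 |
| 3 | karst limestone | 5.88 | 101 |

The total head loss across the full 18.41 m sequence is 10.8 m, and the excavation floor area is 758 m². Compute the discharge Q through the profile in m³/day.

0.420

Flow is perpendicular to layering, so the layers act in series and the equivalent K is the thickness-weighted harmonic mean.
Total thickness L = 9.39 + 3.14 + 5.88 = 18.41 m.
Σ(b_i/K_i) = 9.39/32.0 + 3.14/0.000161 + 5.88/101 = 19503 d.
K_eq = L / Σ(b_i/K_i) = 18.41 / 19503 = 0.0009439 m/day.
Q = K_eq · A · (Δh/L) = 0.0009439 × 758 × (10.8/18.41) = 0.4197 m³/day.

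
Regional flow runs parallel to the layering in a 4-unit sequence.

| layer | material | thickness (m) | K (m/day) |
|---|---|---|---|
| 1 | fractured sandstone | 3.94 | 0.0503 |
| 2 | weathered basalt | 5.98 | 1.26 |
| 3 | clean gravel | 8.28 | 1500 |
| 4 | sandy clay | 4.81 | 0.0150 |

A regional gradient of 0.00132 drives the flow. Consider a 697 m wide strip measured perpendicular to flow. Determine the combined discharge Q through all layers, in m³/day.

Flow is parallel to layering, so each bed carries its own Darcy discharge and the transmissivities add.
Σ(K_i·b_i) = 0.0503×3.94 + 1.26×5.98 + 1500×8.28 + 0.0150×4.81 = 12428 m²/day.
Hydraulic gradient i = 0.00132.
Q = Σ(K_i·b_i) · W · i = 12428 × 697 × 0.001320 = 11434 m³/day.

11400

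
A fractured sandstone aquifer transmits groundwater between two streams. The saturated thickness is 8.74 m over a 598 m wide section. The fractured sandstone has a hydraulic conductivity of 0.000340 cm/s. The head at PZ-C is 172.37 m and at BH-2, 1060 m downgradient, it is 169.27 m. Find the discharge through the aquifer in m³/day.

4.49

Convert K: 0.000340 cm/s × 864 = 0.2938 m/day.
Cross-sectional area A = 598 × 8.74 = 5227 m².
Hydraulic gradient i = (172.37 − 169.27) / 1060 = 3.1 / 1060 = 0.002925.
Darcy's law: Q = K · A · i = 0.2938 × 5227 × 0.002925 = 4.490 m³/day.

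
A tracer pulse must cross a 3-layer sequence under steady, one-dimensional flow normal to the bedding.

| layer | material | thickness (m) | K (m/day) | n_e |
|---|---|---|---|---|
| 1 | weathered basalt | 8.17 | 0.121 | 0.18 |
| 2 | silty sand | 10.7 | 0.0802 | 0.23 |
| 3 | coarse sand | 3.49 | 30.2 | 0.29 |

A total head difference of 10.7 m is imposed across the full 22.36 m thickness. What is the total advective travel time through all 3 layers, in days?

92.9

With flow normal to the layers, continuity requires the same specific discharge q through every layer.
Σ(b_i/K_i) = 8.17/0.121 + 10.7/0.0802 + 3.49/30.2 = 201.1 d.
q = Δh / Σ(b_i/K_i) = 10.7 / 201.1 = 0.05322 m/day.
In each layer the seepage velocity is v_i = q/n_i, so the layer transit time is t_i = b_i·n_i / q:
  layer 1 (weathered basalt): t_1 = 8.17 × 0.18 / 0.05322 = 27.63 d
  layer 2 (silty sand): t_2 = 10.7 × 0.23 / 0.05322 = 46.24 d
  layer 3 (coarse sand): t_3 = 3.49 × 0.29 / 0.05322 = 19.02 d
Total t = Σ t_i = 92.89 days.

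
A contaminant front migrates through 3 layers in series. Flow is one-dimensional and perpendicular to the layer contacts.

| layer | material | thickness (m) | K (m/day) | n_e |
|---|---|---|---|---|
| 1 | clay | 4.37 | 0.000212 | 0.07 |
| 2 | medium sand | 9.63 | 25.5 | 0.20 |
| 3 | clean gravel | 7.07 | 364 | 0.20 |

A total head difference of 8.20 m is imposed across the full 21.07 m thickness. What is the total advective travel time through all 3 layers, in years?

With flow normal to the layers, continuity requires the same specific discharge q through every layer.
Σ(b_i/K_i) = 4.37/0.000212 + 9.63/25.5 + 7.07/364 = 20614 d.
q = Δh / Σ(b_i/K_i) = 8.20 / 20614 = 0.0003978 m/day.
In each layer the seepage velocity is v_i = q/n_i, so the layer transit time is t_i = b_i·n_i / q:
  layer 1 (clay): t_1 = 4.37 × 0.07 / 0.0003978 = 769.0 d
  layer 2 (medium sand): t_2 = 9.63 × 0.20 / 0.0003978 = 4842 d
  layer 3 (clean gravel): t_3 = 7.07 × 0.20 / 0.0003978 = 3555 d
Total t = Σ t_i = 9165 days = 25.09 years.

25.1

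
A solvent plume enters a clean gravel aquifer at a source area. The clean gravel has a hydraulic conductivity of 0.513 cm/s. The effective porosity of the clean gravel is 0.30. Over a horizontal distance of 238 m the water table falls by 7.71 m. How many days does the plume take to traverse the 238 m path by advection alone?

Convert K: 0.513 cm/s × 864 = 443.2 m/day.
Hydraulic gradient i = Δh / L = 7.71 / 238 = 0.03239.
Darcy flux q = K · i = 443.2 × 0.03239 = 14.36 m/day.
Seepage velocity v = q / n_e = 14.36 / 0.30 = 47.86 m/day.
Travel time t = L / v = 238 / 47.86 = 4.973 days.

4.97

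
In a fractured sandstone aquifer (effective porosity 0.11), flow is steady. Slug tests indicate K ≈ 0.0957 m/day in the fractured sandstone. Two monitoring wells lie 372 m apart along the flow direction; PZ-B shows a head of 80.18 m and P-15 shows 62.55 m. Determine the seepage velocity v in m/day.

0.0412

Hydraulic gradient i = (80.18 − 62.55) / 372 = 17.63 / 372 = 0.04739.
Darcy flux q = K · i = 0.09570 × 0.04739 = 0.004535 m/day.
Seepage velocity v = q / n_e = 0.004535 / 0.11 = 0.04123 m/day.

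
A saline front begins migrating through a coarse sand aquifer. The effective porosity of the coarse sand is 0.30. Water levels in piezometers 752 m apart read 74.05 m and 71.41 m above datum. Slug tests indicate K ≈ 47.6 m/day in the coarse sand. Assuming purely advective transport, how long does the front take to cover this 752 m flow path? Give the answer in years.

Hydraulic gradient i = (74.05 − 71.41) / 752 = 2.64 / 752 = 0.003511.
Darcy flux q = K · i = 47.60 × 0.003511 = 0.1671 m/day.
Seepage velocity v = q / n_e = 0.1671 / 0.30 = 0.5570 m/day.
Travel time t = L / v = 752 / 0.5570 = 1350 days = 3.696 years.

3.70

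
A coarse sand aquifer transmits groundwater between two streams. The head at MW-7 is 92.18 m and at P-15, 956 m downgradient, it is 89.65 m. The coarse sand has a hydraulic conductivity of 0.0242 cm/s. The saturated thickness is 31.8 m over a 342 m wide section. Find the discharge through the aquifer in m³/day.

602

Convert K: 0.0242 cm/s × 864 = 20.91 m/day.
Cross-sectional area A = 342 × 31.8 = 10876 m².
Hydraulic gradient i = (92.18 − 89.65) / 956 = 2.53 / 956 = 0.002646.
Darcy's law: Q = K · A · i = 20.91 × 10876 × 0.002646 = 601.8 m³/day.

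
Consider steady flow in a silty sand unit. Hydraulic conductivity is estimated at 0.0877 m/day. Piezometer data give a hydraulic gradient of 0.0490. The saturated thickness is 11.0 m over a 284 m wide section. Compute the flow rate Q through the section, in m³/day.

13.4

Cross-sectional area A = 284 × 11.0 = 3124 m².
Hydraulic gradient i = 0.0490.
Darcy's law: Q = K · A · i = 0.08770 × 3124 × 0.04900 = 13.42 m³/day.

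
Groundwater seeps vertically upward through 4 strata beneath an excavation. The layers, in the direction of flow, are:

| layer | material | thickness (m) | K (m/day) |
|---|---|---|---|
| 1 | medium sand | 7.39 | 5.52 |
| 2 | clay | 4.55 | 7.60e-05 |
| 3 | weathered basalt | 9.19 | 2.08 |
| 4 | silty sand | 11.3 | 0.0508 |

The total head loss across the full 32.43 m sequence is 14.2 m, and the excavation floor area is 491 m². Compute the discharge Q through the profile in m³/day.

Flow is perpendicular to layering, so the layers act in series and the equivalent K is the thickness-weighted harmonic mean.
Total thickness L = 7.39 + 4.55 + 9.19 + 11.3 = 32.43 m.
Σ(b_i/K_i) = 7.39/5.52 + 4.55/7.60e-05 + 9.19/2.08 + 11.3/0.0508 = 60097 d.
K_eq = L / Σ(b_i/K_i) = 32.43 / 60097 = 0.0005396 m/day.
Q = K_eq · A · (Δh/L) = 0.0005396 × 491 × (14.2/32.43) = 0.1160 m³/day.

0.116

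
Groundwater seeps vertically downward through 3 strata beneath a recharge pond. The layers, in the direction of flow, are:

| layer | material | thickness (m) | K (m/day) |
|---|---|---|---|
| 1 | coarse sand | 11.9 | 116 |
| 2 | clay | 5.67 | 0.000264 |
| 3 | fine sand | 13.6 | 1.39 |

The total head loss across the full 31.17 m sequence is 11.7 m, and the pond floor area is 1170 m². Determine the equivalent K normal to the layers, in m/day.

0.00145

Flow is perpendicular to layering, so the layers act in series and the equivalent K is the thickness-weighted harmonic mean.
Total thickness L = 11.9 + 5.67 + 13.6 = 31.17 m.
Σ(b_i/K_i) = 11.9/116 + 5.67/0.000264 + 13.6/1.39 = 21487 d.
K_eq = L / Σ(b_i/K_i) = 31.17 / 21487 = 0.001451 m/day.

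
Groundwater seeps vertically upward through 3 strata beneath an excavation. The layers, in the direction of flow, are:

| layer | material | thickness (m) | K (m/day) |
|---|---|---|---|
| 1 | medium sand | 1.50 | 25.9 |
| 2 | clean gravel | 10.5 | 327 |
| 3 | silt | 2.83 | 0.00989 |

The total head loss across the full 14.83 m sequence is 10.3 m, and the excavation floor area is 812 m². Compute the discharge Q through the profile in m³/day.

29.2

Flow is perpendicular to layering, so the layers act in series and the equivalent K is the thickness-weighted harmonic mean.
Total thickness L = 1.50 + 10.5 + 2.83 = 14.83 m.
Σ(b_i/K_i) = 1.50/25.9 + 10.5/327 + 2.83/0.00989 = 286.2 d.
K_eq = L / Σ(b_i/K_i) = 14.83 / 286.2 = 0.05181 m/day.
Q = K_eq · A · (Δh/L) = 0.05181 × 812 × (10.3/14.83) = 29.22 m³/day.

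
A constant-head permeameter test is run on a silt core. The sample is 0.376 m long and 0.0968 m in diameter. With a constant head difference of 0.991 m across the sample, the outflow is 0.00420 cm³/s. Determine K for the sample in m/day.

Cross-sectional area A = π·(d/2)² = π × (0.0968/2)² = 0.007359 m².
Convert discharge: 0.00420 cm³/s = 4.200e-09 m³/s.
Darcy's law rearranged: K = Q·L / (A·Δh) = 4.200e-09 × 0.376 / (0.007359 × 0.991) = 2.165e-07 m/s = 0.01871 m/day.

0.0187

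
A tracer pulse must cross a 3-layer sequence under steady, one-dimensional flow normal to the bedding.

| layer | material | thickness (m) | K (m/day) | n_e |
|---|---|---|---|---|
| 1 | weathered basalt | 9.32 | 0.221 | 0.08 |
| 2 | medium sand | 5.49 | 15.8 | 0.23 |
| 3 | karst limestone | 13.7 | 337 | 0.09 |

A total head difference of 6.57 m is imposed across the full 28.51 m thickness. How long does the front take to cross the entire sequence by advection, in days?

With flow normal to the layers, continuity requires the same specific discharge q through every layer.
Σ(b_i/K_i) = 9.32/0.221 + 5.49/15.8 + 13.7/337 = 42.56 d.
q = Δh / Σ(b_i/K_i) = 6.57 / 42.56 = 0.1544 m/day.
In each layer the seepage velocity is v_i = q/n_i, so the layer transit time is t_i = b_i·n_i / q:
  layer 1 (weathered basalt): t_1 = 9.32 × 0.08 / 0.1544 = 4.830 d
  layer 2 (medium sand): t_2 = 5.49 × 0.23 / 0.1544 = 8.180 d
  layer 3 (karst limestone): t_3 = 13.7 × 0.09 / 0.1544 = 7.987 d
Total t = Σ t_i = 21.00 days.

21.0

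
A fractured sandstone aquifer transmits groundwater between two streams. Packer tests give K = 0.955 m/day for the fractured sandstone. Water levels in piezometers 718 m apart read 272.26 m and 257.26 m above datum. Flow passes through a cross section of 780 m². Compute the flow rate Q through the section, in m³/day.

15.6

Hydraulic gradient i = (272.26 − 257.26) / 718 = 15 / 718 = 0.02089.
Darcy's law: Q = K · A · i = 0.9550 × 780.0 × 0.02089 = 15.56 m³/day.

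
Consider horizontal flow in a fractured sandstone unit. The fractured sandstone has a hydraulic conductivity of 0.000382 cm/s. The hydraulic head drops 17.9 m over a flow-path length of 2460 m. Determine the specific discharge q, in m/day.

0.00240

Convert K: 0.000382 cm/s × 864 = 0.3300 m/day.
Hydraulic gradient i = Δh / L = 17.9 / 2460 = 0.007276.
Specific discharge q = K · i = 0.3300 × 0.007276 = 0.002402 m/day.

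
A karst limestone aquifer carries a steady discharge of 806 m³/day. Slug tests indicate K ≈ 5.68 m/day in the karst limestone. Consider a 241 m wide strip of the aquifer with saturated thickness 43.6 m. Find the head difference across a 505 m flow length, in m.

6.82

Cross-sectional area A = 241 × 43.6 = 10508 m².
From Q = K·A·i, i = Q / (K·A) = 806 / (5.680 × 10508) = 0.01350.
Head loss Δh = i · L = 0.01350 × 505 = 6.820 m.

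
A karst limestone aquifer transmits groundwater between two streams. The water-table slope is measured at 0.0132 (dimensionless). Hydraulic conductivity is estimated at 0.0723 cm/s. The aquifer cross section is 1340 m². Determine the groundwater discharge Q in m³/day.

1100

Convert K: 0.0723 cm/s × 864 = 62.47 m/day.
Hydraulic gradient i = 0.0132.
Darcy's law: Q = K · A · i = 62.47 × 1340 × 0.01320 = 1105 m³/day.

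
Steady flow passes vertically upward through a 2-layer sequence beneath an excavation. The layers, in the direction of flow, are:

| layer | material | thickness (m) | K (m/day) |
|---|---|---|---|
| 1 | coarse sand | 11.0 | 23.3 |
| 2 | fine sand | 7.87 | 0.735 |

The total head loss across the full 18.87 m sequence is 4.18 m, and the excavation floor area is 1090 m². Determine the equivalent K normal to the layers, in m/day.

1.69

Flow is perpendicular to layering, so the layers act in series and the equivalent K is the thickness-weighted harmonic mean.
Total thickness L = 11.0 + 7.87 = 18.87 m.
Σ(b_i/K_i) = 11.0/23.3 + 7.87/0.735 = 11.18 d.
K_eq = L / Σ(b_i/K_i) = 18.87 / 11.18 = 1.688 m/day.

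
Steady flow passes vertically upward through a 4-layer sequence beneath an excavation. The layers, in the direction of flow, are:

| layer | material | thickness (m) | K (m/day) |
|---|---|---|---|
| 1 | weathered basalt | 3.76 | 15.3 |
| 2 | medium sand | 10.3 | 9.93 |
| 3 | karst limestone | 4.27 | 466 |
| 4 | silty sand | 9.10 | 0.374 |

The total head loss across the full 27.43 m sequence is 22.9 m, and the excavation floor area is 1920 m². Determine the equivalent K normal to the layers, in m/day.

Flow is perpendicular to layering, so the layers act in series and the equivalent K is the thickness-weighted harmonic mean.
Total thickness L = 3.76 + 10.3 + 4.27 + 9.10 = 27.43 m.
Σ(b_i/K_i) = 3.76/15.3 + 10.3/9.93 + 4.27/466 + 9.10/0.374 = 25.62 d.
K_eq = L / Σ(b_i/K_i) = 27.43 / 25.62 = 1.070 m/day.

1.07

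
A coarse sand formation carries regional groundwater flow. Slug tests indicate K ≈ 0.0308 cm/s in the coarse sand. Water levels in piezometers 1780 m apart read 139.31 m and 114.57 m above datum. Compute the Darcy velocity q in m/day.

Convert K: 0.0308 cm/s × 864 = 26.61 m/day.
Hydraulic gradient i = (139.31 − 114.57) / 1780 = 24.74 / 1780 = 0.01390.
Specific discharge q = K · i = 26.61 × 0.01390 = 0.3699 m/day.

0.370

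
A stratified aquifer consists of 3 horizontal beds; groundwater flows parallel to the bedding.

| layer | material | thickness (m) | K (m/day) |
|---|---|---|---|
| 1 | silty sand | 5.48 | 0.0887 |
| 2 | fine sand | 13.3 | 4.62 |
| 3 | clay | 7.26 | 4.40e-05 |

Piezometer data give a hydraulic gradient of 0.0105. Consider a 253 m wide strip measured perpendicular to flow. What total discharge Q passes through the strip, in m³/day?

Flow is parallel to layering, so each bed carries its own Darcy discharge and the transmissivities add.
Σ(K_i·b_i) = 0.0887×5.48 + 4.62×13.3 + 4.40e-05×7.26 = 61.93 m²/day.
Hydraulic gradient i = 0.0105.
Q = Σ(K_i·b_i) · W · i = 61.93 × 253 × 0.01050 = 164.5 m³/day.

165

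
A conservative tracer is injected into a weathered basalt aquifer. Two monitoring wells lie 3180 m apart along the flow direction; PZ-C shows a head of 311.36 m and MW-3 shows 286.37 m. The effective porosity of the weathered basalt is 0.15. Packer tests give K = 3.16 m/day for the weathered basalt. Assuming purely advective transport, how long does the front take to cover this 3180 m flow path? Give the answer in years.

Hydraulic gradient i = (311.36 − 286.37) / 3180 = 24.99 / 3180 = 0.007858.
Darcy flux q = K · i = 3.160 × 0.007858 = 0.02483 m/day.
Seepage velocity v = q / n_e = 0.02483 / 0.15 = 0.1656 m/day.
Travel time t = L / v = 3180 / 0.1656 = 19208 days = 52.59 years.

52.6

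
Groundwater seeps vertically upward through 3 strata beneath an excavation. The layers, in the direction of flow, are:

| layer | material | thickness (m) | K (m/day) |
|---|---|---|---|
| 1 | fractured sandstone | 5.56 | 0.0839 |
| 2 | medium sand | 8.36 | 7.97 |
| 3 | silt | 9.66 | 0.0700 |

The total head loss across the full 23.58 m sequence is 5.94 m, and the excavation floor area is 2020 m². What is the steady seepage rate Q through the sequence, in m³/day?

Flow is perpendicular to layering, so the layers act in series and the equivalent K is the thickness-weighted harmonic mean.
Total thickness L = 5.56 + 8.36 + 9.66 = 23.58 m.
Σ(b_i/K_i) = 5.56/0.0839 + 8.36/7.97 + 9.66/0.0700 = 205.3 d.
K_eq = L / Σ(b_i/K_i) = 23.58 / 205.3 = 0.1148 m/day.
Q = K_eq · A · (Δh/L) = 0.1148 × 2020 × (5.94/23.58) = 58.44 m³/day.

58.4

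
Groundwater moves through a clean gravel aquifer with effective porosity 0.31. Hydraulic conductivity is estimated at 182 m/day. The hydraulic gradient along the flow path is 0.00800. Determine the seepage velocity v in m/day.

Hydraulic gradient i = 0.00800.
Darcy flux q = K · i = 182.0 × 0.008000 = 1.456 m/day.
Seepage velocity v = q / n_e = 1.456 / 0.31 = 4.697 m/day.

4.70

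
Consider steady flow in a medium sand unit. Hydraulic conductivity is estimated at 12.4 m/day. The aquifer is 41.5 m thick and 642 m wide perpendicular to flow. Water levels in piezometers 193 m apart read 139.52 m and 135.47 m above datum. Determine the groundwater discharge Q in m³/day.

6930

Cross-sectional area A = 642 × 41.5 = 26643 m².
Hydraulic gradient i = (139.52 − 135.47) / 193 = 4.05 / 193 = 0.02098.
Darcy's law: Q = K · A · i = 12.40 × 26643 × 0.02098 = 6933 m³/day.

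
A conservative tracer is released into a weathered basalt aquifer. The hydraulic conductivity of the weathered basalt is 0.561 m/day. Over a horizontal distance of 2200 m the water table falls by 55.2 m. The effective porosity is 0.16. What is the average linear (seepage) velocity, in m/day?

Hydraulic gradient i = Δh / L = 55.2 / 2200 = 0.02509.
Darcy flux q = K · i = 0.5610 × 0.02509 = 0.01408 m/day.
Seepage velocity v = q / n_e = 0.01408 / 0.16 = 0.08798 m/day.

0.0880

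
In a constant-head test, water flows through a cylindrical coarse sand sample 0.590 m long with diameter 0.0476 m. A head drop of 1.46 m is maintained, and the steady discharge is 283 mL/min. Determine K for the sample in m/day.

Cross-sectional area A = π·(d/2)² = π × (0.0476/2)² = 0.001780 m².
Convert discharge: 283 mL/min = 4.717e-06 m³/s.
Darcy's law rearranged: K = Q·L / (A·Δh) = 4.717e-06 × 0.590 / (0.001780 × 1.46) = 0.001071 m/s = 92.54 m/day.

92.5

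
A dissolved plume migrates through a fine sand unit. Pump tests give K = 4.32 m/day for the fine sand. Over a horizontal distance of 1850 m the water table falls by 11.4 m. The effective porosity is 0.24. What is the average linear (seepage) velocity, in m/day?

0.111

Hydraulic gradient i = Δh / L = 11.4 / 1850 = 0.006162.
Darcy flux q = K · i = 4.320 × 0.006162 = 0.02662 m/day.
Seepage velocity v = q / n_e = 0.02662 / 0.24 = 0.1109 m/day.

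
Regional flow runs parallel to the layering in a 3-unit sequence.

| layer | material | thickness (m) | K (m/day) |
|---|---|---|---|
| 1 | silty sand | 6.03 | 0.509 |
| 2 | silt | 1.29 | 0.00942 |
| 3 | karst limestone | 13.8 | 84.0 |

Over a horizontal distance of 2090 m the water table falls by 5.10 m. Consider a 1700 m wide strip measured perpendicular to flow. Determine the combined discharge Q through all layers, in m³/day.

Flow is parallel to layering, so each bed carries its own Darcy discharge and the transmissivities add.
Σ(K_i·b_i) = 0.509×6.03 + 0.00942×1.29 + 84.0×13.8 = 1162 m²/day.
Hydraulic gradient i = Δh / L = 5.10 / 2090 = 0.002440.
Q = Σ(K_i·b_i) · W · i = 1162 × 1700 × 0.002440 = 4822 m³/day.

4820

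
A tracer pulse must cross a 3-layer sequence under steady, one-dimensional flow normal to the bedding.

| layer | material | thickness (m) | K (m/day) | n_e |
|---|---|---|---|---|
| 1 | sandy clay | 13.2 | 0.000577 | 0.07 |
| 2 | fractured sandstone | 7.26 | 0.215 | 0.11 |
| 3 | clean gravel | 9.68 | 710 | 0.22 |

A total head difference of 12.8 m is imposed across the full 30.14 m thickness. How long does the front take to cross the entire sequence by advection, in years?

With flow normal to the layers, continuity requires the same specific discharge q through every layer.
Σ(b_i/K_i) = 13.2/0.000577 + 7.26/0.215 + 9.68/710 = 22911 d.
q = Δh / Σ(b_i/K_i) = 12.8 / 22911 = 0.0005587 m/day.
In each layer the seepage velocity is v_i = q/n_i, so the layer transit time is t_i = b_i·n_i / q:
  layer 1 (sandy clay): t_1 = 13.2 × 0.07 / 0.0005587 = 1654 d
  layer 2 (fractured sandstone): t_2 = 7.26 × 0.11 / 0.0005587 = 1429 d
  layer 3 (clean gravel): t_3 = 9.68 × 0.22 / 0.0005587 = 3812 d
Total t = Σ t_i = 6895 days = 18.88 years.

18.9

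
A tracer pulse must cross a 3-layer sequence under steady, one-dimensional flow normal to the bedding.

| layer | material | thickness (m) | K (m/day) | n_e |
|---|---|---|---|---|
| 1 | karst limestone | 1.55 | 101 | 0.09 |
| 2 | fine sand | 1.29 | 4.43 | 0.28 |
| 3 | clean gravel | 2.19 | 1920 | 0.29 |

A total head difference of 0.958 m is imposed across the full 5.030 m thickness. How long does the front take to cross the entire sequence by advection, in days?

With flow normal to the layers, continuity requires the same specific discharge q through every layer.
Σ(b_i/K_i) = 1.55/101 + 1.29/4.43 + 2.19/1920 = 0.3077 d.
q = Δh / Σ(b_i/K_i) = 0.958 / 0.3077 = 3.114 m/day.
In each layer the seepage velocity is v_i = q/n_i, so the layer transit time is t_i = b_i·n_i / q:
  layer 1 (karst limestone): t_1 = 1.55 × 0.09 / 3.114 = 0.04480 d
  layer 2 (fine sand): t_2 = 1.29 × 0.28 / 3.114 = 0.1160 d
  layer 3 (clean gravel): t_3 = 2.19 × 0.29 / 3.114 = 0.2040 d
Total t = Σ t_i = 0.3648 days.

0.365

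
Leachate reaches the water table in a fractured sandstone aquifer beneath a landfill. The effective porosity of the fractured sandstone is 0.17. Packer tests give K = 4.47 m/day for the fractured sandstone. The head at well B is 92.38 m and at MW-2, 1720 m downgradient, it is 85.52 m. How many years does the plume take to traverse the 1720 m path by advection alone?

44.9

Hydraulic gradient i = (92.38 − 85.52) / 1720 = 6.86 / 1720 = 0.003988.
Darcy flux q = K · i = 4.470 × 0.003988 = 0.01783 m/day.
Seepage velocity v = q / n_e = 0.01783 / 0.17 = 0.1049 m/day.
Travel time t = L / v = 1720 / 0.1049 = 16401 days = 44.90 years.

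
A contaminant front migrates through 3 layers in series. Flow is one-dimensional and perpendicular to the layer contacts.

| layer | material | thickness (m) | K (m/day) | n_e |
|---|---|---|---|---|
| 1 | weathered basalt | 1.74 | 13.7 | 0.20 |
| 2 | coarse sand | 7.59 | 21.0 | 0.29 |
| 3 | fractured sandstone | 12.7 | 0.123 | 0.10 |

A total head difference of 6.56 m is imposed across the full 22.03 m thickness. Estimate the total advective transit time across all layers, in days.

With flow normal to the layers, continuity requires the same specific discharge q through every layer.
Σ(b_i/K_i) = 1.74/13.7 + 7.59/21.0 + 12.7/0.123 = 103.7 d.
q = Δh / Σ(b_i/K_i) = 6.56 / 103.7 = 0.06323 m/day.
In each layer the seepage velocity is v_i = q/n_i, so the layer transit time is t_i = b_i·n_i / q:
  layer 1 (weathered basalt): t_1 = 1.74 × 0.20 / 0.06323 = 5.503 d
  layer 2 (coarse sand): t_2 = 7.59 × 0.29 / 0.06323 = 34.81 d
  layer 3 (fractured sandstone): t_3 = 12.7 × 0.10 / 0.06323 = 20.08 d
Total t = Σ t_i = 60.40 days.

60.4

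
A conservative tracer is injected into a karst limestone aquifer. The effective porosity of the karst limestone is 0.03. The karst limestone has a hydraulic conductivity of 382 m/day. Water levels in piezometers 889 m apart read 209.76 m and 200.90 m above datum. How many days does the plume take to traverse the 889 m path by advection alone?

Hydraulic gradient i = (209.76 − 200.90) / 889 = 8.86 / 889 = 0.009966.
Darcy flux q = K · i = 382.0 × 0.009966 = 3.807 m/day.
Seepage velocity v = q / n_e = 3.807 / 0.03 = 126.9 m/day.
Travel time t = L / v = 889 / 126.9 = 7.005 days.

7.01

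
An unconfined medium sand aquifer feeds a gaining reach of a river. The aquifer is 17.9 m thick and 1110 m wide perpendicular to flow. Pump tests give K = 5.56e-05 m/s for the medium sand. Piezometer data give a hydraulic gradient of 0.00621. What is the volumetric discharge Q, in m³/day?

593

Convert K: 5.56e-05 m/s × 86400 = 4.804 m/day.
Cross-sectional area A = 1110 × 17.9 = 19869 m².
Hydraulic gradient i = 0.00621.
Darcy's law: Q = K · A · i = 4.804 × 19869 × 0.006210 = 592.7 m³/day.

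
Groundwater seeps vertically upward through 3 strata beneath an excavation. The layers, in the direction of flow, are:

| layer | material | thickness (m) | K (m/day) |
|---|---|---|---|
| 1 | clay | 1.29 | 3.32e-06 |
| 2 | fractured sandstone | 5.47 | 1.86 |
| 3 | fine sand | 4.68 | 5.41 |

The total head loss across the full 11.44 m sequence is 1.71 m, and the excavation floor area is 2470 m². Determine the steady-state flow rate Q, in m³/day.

Flow is perpendicular to layering, so the layers act in series and the equivalent K is the thickness-weighted harmonic mean.
Total thickness L = 1.29 + 5.47 + 4.68 = 11.44 m.
Σ(b_i/K_i) = 1.29/3.32e-06 + 5.47/1.86 + 4.68/5.41 = 3.886e+05 d.
K_eq = L / Σ(b_i/K_i) = 11.44 / 3.886e+05 = 2.944e-05 m/day.
Q = K_eq · A · (Δh/L) = 2.944e-05 × 2470 × (1.71/11.44) = 0.01087 m³/day.

0.0109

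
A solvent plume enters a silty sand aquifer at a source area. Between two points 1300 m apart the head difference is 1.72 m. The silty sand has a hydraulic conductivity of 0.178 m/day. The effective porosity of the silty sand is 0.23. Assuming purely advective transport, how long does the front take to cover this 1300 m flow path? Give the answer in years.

Hydraulic gradient i = Δh / L = 1.72 / 1300 = 0.001323.
Darcy flux q = K · i = 0.1780 × 0.001323 = 0.0002355 m/day.
Seepage velocity v = q / n_e = 0.0002355 / 0.23 = 0.001024 m/day.
Travel time t = L / v = 1300 / 0.001024 = 1.270e+06 days = 3476 years.

3480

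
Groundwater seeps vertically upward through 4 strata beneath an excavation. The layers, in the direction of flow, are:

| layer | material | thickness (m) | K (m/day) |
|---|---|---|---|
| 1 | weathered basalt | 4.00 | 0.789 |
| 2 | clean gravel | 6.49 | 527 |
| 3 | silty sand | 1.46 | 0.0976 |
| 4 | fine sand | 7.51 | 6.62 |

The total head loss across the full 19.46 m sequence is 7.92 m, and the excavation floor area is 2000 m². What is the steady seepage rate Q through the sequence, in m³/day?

Flow is perpendicular to layering, so the layers act in series and the equivalent K is the thickness-weighted harmonic mean.
Total thickness L = 4.00 + 6.49 + 1.46 + 7.51 = 19.46 m.
Σ(b_i/K_i) = 4.00/0.789 + 6.49/527 + 1.46/0.0976 + 7.51/6.62 = 21.18 d.
K_eq = L / Σ(b_i/K_i) = 19.46 / 21.18 = 0.9190 m/day.
Q = K_eq · A · (Δh/L) = 0.9190 × 2000 × (7.92/19.46) = 748.0 m³/day.

748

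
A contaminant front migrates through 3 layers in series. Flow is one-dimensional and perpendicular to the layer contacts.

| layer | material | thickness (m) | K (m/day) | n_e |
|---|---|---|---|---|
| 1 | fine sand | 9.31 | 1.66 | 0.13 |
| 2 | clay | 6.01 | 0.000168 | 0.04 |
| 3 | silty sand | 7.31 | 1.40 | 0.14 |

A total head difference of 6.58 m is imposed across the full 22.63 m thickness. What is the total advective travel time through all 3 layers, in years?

With flow normal to the layers, continuity requires the same specific discharge q through every layer.
Σ(b_i/K_i) = 9.31/1.66 + 6.01/0.000168 + 7.31/1.40 = 35785 d.
q = Δh / Σ(b_i/K_i) = 6.58 / 35785 = 0.0001839 m/day.
In each layer the seepage velocity is v_i = q/n_i, so the layer transit time is t_i = b_i·n_i / q:
  layer 1 (fine sand): t_1 = 9.31 × 0.13 / 0.0001839 = 6582 d
  layer 2 (clay): t_2 = 6.01 × 0.04 / 0.0001839 = 1307 d
  layer 3 (silty sand): t_3 = 7.31 × 0.14 / 0.0001839 = 5566 d
Total t = Σ t_i = 13455 days = 36.84 years.

36.8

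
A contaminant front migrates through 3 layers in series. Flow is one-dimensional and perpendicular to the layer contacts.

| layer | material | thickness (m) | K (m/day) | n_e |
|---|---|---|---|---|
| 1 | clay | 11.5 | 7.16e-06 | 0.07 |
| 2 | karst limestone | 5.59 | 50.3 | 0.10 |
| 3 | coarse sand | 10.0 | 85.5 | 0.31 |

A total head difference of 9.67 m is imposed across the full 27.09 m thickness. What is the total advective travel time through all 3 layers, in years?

2030

With flow normal to the layers, continuity requires the same specific discharge q through every layer.
Σ(b_i/K_i) = 11.5/7.16e-06 + 5.59/50.3 + 10.0/85.5 = 1.606e+06 d.
q = Δh / Σ(b_i/K_i) = 9.67 / 1.606e+06 = 6.021e-06 m/day.
In each layer the seepage velocity is v_i = q/n_i, so the layer transit time is t_i = b_i·n_i / q:
  layer 1 (clay): t_1 = 11.5 × 0.07 / 6.021e-06 = 1.337e+05 d
  layer 2 (karst limestone): t_2 = 5.59 × 0.10 / 6.021e-06 = 92847 d
  layer 3 (coarse sand): t_3 = 10.0 × 0.31 / 6.021e-06 = 5.149e+05 d
Total t = Σ t_i = 7.415e+05 days = 2030 years.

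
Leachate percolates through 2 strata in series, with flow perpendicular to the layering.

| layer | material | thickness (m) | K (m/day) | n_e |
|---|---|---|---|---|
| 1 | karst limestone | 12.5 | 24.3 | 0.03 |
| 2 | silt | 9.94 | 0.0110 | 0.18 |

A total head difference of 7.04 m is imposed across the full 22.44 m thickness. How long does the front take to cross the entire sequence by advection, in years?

With flow normal to the layers, continuity requires the same specific discharge q through every layer.
Σ(b_i/K_i) = 12.5/24.3 + 9.94/0.0110 = 904.2 d.
q = Δh / Σ(b_i/K_i) = 7.04 / 904.2 = 0.007786 m/day.
In each layer the seepage velocity is v_i = q/n_i, so the layer transit time is t_i = b_i·n_i / q:
  layer 1 (karst limestone): t_1 = 12.5 × 0.03 / 0.007786 = 48.16 d
  layer 2 (silt): t_2 = 9.94 × 0.18 / 0.007786 = 229.8 d
Total t = Σ t_i = 277.9 days = 0.7610 years.

0.761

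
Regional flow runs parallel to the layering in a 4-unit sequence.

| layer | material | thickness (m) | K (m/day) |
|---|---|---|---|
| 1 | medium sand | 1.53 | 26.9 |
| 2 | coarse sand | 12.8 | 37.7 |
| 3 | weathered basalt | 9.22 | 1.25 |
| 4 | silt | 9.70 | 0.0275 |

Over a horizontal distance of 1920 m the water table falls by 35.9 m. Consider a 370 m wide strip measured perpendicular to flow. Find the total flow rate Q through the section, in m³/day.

3700

Flow is parallel to layering, so each bed carries its own Darcy discharge and the transmissivities add.
Σ(K_i·b_i) = 26.9×1.53 + 37.7×12.8 + 1.25×9.22 + 0.0275×9.70 = 535.5 m²/day.
Hydraulic gradient i = Δh / L = 35.9 / 1920 = 0.01870.
Q = Σ(K_i·b_i) · W · i = 535.5 × 370 × 0.01870 = 3705 m³/day.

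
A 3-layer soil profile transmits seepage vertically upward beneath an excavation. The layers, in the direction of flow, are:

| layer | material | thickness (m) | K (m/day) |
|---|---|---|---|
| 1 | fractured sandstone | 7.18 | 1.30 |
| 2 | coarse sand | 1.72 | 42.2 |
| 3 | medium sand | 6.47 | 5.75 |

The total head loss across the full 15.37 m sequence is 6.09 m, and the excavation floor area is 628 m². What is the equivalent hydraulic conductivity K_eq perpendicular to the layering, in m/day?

2.30

Flow is perpendicular to layering, so the layers act in series and the equivalent K is the thickness-weighted harmonic mean.
Total thickness L = 7.18 + 1.72 + 6.47 = 15.37 m.
Σ(b_i/K_i) = 7.18/1.30 + 1.72/42.2 + 6.47/5.75 = 6.689 d.
K_eq = L / Σ(b_i/K_i) = 15.37 / 6.689 = 2.298 m/day.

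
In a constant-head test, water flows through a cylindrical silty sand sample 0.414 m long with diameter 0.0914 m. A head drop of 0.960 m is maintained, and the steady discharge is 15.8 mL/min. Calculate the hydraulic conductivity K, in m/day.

Cross-sectional area A = π·(d/2)² = π × (0.0914/2)² = 0.006561 m².
Convert discharge: 15.8 mL/min = 2.633e-07 m³/s.
Darcy's law rearranged: K = Q·L / (A·Δh) = 2.633e-07 × 0.414 / (0.006561 × 0.960) = 1.731e-05 m/s = 1.495 m/day.

1.50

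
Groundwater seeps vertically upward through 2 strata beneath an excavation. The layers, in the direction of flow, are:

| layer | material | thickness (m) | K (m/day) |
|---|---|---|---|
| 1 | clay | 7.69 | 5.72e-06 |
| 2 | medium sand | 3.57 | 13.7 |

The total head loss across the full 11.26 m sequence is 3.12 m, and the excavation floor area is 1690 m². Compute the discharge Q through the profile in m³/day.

Flow is perpendicular to layering, so the layers act in series and the equivalent K is the thickness-weighted harmonic mean.
Total thickness L = 7.69 + 3.57 = 11.26 m.
Σ(b_i/K_i) = 7.69/5.72e-06 + 3.57/13.7 = 1.344e+06 d.
K_eq = L / Σ(b_i/K_i) = 11.26 / 1.344e+06 = 8.375e-06 m/day.
Q = K_eq · A · (Δh/L) = 8.375e-06 × 1690 × (3.12/11.26) = 0.003922 m³/day.

0.00392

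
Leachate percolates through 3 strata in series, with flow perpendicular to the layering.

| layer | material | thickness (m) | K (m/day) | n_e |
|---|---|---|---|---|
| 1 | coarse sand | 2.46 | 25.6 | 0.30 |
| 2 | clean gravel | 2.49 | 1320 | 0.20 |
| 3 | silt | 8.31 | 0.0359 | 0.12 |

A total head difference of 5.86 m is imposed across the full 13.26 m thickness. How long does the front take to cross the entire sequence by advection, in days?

With flow normal to the layers, continuity requires the same specific discharge q through every layer.
Σ(b_i/K_i) = 2.46/25.6 + 2.49/1320 + 8.31/0.0359 = 231.6 d.
q = Δh / Σ(b_i/K_i) = 5.86 / 231.6 = 0.02531 m/day.
In each layer the seepage velocity is v_i = q/n_i, so the layer transit time is t_i = b_i·n_i / q:
  layer 1 (coarse sand): t_1 = 2.46 × 0.30 / 0.02531 = 29.16 d
  layer 2 (clean gravel): t_2 = 2.49 × 0.20 / 0.02531 = 19.68 d
  layer 3 (silt): t_3 = 8.31 × 0.12 / 0.02531 = 39.41 d
Total t = Σ t_i = 88.25 days.

88.3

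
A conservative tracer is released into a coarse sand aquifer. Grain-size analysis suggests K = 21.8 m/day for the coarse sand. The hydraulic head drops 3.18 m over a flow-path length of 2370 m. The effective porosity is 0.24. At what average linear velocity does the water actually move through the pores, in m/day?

0.122

Hydraulic gradient i = Δh / L = 3.18 / 2370 = 0.001342.
Darcy flux q = K · i = 21.80 × 0.001342 = 0.02925 m/day.
Seepage velocity v = q / n_e = 0.02925 / 0.24 = 0.1219 m/day.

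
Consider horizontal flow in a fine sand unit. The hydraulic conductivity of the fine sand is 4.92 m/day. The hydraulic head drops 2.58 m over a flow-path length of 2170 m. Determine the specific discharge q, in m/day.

Hydraulic gradient i = Δh / L = 2.58 / 2170 = 0.001189.
Specific discharge q = K · i = 4.920 × 0.001189 = 0.005850 m/day.

0.00585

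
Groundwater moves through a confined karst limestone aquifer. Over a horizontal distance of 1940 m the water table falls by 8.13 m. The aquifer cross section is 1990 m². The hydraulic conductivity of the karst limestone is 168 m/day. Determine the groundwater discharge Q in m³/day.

1400

Hydraulic gradient i = Δh / L = 8.13 / 1940 = 0.004191.
Darcy's law: Q = K · A · i = 168.0 × 1990 × 0.004191 = 1401 m³/day.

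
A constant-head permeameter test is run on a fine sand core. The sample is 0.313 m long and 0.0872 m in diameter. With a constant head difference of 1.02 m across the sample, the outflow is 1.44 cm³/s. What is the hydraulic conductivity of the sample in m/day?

6.39

Cross-sectional area A = π·(d/2)² = π × (0.0872/2)² = 0.005972 m².
Convert discharge: 1.44 cm³/s = 1.440e-06 m³/s.
Darcy's law rearranged: K = Q·L / (A·Δh) = 1.440e-06 × 0.313 / (0.005972 × 1.02) = 7.399e-05 m/s = 6.393 m/day.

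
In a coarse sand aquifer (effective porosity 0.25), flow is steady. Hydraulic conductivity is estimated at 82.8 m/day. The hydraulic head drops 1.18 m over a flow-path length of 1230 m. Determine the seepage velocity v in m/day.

0.318

Hydraulic gradient i = Δh / L = 1.18 / 1230 = 0.0009593.
Darcy flux q = K · i = 82.80 × 0.0009593 = 0.07943 m/day.
Seepage velocity v = q / n_e = 0.07943 / 0.25 = 0.3177 m/day.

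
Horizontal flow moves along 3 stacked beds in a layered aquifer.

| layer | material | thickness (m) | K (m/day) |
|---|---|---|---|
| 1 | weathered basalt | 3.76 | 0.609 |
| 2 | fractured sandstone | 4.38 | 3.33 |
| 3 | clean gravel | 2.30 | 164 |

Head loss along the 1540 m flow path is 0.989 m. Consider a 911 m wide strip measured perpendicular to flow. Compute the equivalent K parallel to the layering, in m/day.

Flow is parallel to layering, so each bed carries its own Darcy discharge and the transmissivities add.
Σ(K_i·b_i) = 0.609×3.76 + 3.33×4.38 + 164×2.30 = 394.1 m²/day.
Total thickness b = 10.44 m, so K_eq = Σ(K_i·b_i)/b = 37.75 m/day.

37.7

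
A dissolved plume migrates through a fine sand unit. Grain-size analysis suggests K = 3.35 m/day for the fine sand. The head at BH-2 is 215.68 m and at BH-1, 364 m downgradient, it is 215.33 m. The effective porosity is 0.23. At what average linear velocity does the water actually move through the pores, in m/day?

Hydraulic gradient i = (215.68 − 215.33) / 364 = 0.35 / 364 = 0.0009615.
Darcy flux q = K · i = 3.350 × 0.0009615 = 0.003221 m/day.
Seepage velocity v = q / n_e = 0.003221 / 0.23 = 0.01401 m/day.

0.0140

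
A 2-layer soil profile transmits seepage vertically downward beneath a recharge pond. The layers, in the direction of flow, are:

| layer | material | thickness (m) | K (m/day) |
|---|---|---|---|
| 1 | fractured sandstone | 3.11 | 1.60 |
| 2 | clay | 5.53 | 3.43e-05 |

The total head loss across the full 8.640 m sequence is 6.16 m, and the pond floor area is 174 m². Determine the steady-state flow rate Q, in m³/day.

0.00665

Flow is perpendicular to layering, so the layers act in series and the equivalent K is the thickness-weighted harmonic mean.
Total thickness L = 3.11 + 5.53 = 8.640 m.
Σ(b_i/K_i) = 3.11/1.60 + 5.53/3.43e-05 = 1.612e+05 d.
K_eq = L / Σ(b_i/K_i) = 8.640 / 1.612e+05 = 5.359e-05 m/day.
Q = K_eq · A · (Δh/L) = 5.359e-05 × 174 × (6.16/8.640) = 0.006648 m³/day.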